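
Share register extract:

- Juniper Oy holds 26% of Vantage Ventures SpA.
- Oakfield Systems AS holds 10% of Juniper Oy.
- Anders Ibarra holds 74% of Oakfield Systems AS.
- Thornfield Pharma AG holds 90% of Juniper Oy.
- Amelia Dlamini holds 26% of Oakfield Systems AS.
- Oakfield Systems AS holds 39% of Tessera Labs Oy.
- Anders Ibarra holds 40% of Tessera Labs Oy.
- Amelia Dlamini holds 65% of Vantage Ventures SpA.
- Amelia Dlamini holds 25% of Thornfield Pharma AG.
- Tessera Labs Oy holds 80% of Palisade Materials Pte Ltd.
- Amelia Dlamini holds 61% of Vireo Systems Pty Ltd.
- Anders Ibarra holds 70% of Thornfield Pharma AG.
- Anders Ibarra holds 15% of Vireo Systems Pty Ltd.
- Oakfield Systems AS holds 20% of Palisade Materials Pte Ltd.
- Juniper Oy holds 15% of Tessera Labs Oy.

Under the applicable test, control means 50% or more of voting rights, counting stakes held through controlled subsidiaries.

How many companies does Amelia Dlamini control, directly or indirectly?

Amelia holds 61% of Vireo, so Amelia controls Vireo.
Amelia holds 65% of Vantage, so Amelia controls Vantage.
No other company's threshold is met.
Amelia controls 2 companies.

2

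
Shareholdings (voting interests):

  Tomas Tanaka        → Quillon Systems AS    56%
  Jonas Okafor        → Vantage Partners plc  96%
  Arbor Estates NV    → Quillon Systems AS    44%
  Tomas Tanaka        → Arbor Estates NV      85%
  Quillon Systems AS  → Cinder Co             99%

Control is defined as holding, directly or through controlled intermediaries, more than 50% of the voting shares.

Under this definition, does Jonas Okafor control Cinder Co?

No

Jonas holds 96% of Vantage, so Jonas controls Vantage.
Neither Jonas nor any entity Jonas controls holds any voting interest in Cinder.
So Jonas does not control Cinder.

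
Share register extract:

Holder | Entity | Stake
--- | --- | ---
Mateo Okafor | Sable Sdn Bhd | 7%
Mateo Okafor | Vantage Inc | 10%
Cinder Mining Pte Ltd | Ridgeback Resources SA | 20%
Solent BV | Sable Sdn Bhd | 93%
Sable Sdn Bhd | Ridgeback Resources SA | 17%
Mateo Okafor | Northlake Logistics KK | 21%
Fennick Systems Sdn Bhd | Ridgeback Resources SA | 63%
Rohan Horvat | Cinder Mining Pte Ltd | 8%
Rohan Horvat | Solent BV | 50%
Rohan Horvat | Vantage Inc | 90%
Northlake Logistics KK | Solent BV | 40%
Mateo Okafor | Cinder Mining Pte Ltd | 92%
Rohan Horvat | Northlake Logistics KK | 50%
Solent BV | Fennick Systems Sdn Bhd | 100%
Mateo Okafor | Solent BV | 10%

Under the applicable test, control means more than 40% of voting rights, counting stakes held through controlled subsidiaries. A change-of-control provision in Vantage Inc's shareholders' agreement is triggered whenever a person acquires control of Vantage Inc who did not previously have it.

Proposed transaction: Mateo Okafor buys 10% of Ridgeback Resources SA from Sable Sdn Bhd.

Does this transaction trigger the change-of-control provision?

The purchase adds only to Mateo's holdings (Sable's stake shrinks), so Mateo is the only person who could newly come to control Vantage.
Mateo holds 92% of Cinder, so Mateo controls Cinder.
In Vantage, Mateo's side holds only 10%, not > 40%.
So before the transaction, Mateo does not control Vantage.
After the purchase, Mateo holds 10% of Ridgeback directly, and Sable's stake falls to 7%.
Mateo's side now holds 20% + 10% = 30% of Ridgeback, not > 40%, so Mateo still does not control Ridgeback.
After the transaction, Mateo's side holds 10% of Vantage, not > 40%, so Mateo still does not control Vantage.
No new person acquires control, so the clause is not triggered.

No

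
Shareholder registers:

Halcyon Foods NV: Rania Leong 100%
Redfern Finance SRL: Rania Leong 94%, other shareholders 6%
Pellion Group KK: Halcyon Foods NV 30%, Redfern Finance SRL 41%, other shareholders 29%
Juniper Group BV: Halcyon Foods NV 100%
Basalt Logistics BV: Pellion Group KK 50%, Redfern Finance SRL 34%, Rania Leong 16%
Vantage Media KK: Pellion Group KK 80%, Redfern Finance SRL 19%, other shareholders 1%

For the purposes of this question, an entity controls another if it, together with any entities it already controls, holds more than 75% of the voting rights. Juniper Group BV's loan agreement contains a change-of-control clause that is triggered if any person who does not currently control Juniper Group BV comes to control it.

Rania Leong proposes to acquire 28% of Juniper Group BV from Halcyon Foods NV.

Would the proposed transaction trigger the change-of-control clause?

No

The purchase adds only to Rania's holdings (Halcyon's stake shrinks), so Rania is the only person who could newly come to control Juniper.
Rania holds 100% of Halcyon, so Rania controls Halcyon.
Halcyon holds 100% of Juniper, so Rania controls Juniper.
So Rania already controls Juniper before the transaction.
After the purchase, Rania holds 28% of Juniper directly, and Halcyon's stake falls to 72%.
Rania controlled Juniper already, so this is not a new person acquiring control; every other person's position is unchanged or reduced.
No new person acquires control, so the clause is not triggered.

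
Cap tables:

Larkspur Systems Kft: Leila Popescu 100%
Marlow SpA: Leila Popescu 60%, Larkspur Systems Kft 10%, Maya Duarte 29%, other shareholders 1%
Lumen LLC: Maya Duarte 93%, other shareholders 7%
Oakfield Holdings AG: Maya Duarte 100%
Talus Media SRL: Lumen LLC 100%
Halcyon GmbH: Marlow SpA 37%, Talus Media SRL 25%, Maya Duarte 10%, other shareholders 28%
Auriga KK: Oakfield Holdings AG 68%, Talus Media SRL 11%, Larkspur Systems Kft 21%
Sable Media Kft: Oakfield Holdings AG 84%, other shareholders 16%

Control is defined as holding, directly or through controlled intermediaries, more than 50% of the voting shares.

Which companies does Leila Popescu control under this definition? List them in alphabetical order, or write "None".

Leila holds 100% of Larkspur, so Leila controls Larkspur.
Leila and Larkspur together hold 60% + 10% = 70% of Marlow, so Leila controls Marlow.
No other company's threshold is met.

Larkspur Systems Kft, Marlow SpA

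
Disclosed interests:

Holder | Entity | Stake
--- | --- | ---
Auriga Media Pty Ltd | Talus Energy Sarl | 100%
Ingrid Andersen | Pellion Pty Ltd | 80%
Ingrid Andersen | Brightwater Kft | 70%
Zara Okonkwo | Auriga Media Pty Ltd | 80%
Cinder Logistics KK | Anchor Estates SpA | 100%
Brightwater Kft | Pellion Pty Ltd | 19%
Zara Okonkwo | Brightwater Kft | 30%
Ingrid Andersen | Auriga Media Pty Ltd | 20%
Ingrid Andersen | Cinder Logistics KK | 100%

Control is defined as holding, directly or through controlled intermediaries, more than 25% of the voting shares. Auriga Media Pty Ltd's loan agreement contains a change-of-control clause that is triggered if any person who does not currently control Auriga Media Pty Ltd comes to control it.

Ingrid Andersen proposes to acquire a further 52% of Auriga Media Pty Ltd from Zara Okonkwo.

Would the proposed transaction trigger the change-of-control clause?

Yes

The purchase adds only to Ingrid's holdings (Zara's stake shrinks), so Ingrid is the only person who could newly come to control Auriga.
Ingrid holds 100% of Cinder, so Ingrid controls Cinder.
Ingrid holds 70% of Brightwater, so Ingrid controls Brightwater.
Brightwater and Ingrid together hold 19% + 80% = 99% of Pellion, so Ingrid controls Pellion.
Cinder holds 100% of Anchor, so Ingrid controls Anchor.
In Auriga, Ingrid's side holds only 20%, not > 25%.
So before the transaction, Ingrid does not control Auriga.
After the purchase, Ingrid's direct stake in Auriga rises to 20% + 52% = 72%, and Zara's stake falls to 28%.
Ingrid holds 72% of Auriga, so Ingrid controls Auriga.
Ingrid did not control Auriga before and does after, so the clause is triggered.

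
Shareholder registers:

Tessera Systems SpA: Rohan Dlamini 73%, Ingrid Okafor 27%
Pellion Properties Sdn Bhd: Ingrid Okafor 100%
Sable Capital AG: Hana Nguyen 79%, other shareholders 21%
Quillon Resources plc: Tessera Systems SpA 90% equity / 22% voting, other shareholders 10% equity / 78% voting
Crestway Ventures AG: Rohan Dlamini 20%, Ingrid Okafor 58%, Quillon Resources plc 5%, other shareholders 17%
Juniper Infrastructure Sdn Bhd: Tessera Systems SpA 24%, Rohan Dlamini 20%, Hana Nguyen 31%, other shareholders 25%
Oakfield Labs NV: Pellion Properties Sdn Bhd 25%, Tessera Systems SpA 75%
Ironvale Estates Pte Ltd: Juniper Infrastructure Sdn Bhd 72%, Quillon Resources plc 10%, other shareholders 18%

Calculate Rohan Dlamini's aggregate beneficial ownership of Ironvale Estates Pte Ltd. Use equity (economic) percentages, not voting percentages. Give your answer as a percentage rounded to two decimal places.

Rohan reaches Ironvale along 3 paths.
Via Tessera → Juniper: 73% × 24% × 72% = 12.6144%.
Via Juniper: 20% × 72% = 14.4%.
Via Tessera → Quillon: 73% × 90% × 10% = 6.57%.
Total: 12.6144% + 14.4% + 6.57% = 33.5844%.
Rounded: 33.58%.

33.58%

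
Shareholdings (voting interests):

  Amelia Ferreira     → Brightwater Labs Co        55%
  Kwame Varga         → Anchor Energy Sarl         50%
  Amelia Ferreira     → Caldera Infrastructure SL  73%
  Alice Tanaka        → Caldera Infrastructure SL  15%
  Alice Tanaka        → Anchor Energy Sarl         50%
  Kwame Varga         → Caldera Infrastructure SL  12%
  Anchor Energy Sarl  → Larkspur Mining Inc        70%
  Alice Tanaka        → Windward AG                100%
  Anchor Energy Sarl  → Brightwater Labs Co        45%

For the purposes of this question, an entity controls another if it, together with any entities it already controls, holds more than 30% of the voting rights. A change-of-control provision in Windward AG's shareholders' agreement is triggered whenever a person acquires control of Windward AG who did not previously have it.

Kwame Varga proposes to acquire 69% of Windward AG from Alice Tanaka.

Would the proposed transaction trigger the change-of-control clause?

The purchase adds only to Kwame's holdings (Alice's stake shrinks), so Kwame is the only person who could newly come to control Windward.
Kwame holds 50% of Anchor, so Kwame controls Anchor.
Anchor holds 70% of Larkspur, so Kwame controls Larkspur.
Anchor holds 45% of Brightwater, so Kwame controls Brightwater.
Neither Kwame nor any entity Kwame controls holds any voting interest in Windward.
So before the transaction, Kwame does not control Windward.
After the purchase, Kwame holds 69% of Windward directly, and Alice's stake falls to 31%.
Kwame holds 69% of Windward, so Kwame controls Windward.
Kwame did not control Windward before and does after, so the clause is triggered.

Yes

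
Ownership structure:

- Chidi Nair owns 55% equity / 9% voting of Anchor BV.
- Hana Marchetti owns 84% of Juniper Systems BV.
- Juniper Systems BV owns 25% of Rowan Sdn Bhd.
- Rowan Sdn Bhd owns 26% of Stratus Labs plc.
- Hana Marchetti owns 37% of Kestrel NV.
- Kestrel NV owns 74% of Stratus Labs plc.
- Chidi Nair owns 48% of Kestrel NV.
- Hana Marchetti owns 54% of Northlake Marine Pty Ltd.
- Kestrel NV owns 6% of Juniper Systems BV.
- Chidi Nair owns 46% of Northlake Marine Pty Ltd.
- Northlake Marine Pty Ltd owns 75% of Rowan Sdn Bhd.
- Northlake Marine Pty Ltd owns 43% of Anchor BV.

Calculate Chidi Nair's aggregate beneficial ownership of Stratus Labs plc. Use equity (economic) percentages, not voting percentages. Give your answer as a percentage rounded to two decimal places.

44.68%

Chidi reaches Stratus along 3 paths.
Via Kestrel → Juniper → Rowan: 48% × 6% × 25% × 26% = 0.1872%.
Via Northlake → Rowan: 46% × 75% × 26% = 8.97%.
Via Kestrel: 48% × 74% = 35.52%.
Total: 0.1872% + 8.97% + 35.52% = 44.6772%.
Rounded: 44.68%.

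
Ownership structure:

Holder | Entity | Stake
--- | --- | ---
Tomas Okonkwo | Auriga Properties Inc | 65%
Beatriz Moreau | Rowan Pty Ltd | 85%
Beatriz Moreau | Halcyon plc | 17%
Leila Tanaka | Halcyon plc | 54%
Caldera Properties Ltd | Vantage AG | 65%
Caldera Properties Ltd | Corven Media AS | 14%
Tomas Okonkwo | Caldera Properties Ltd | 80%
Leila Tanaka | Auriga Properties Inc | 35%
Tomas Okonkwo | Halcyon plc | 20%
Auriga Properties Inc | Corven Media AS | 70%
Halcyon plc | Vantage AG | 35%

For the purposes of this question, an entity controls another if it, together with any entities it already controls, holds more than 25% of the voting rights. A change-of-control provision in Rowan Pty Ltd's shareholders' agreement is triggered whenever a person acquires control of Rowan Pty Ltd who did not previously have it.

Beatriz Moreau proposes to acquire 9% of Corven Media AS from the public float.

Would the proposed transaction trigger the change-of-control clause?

The purchase changes only Beatriz's holdings, so Beatriz is the only person who could newly come to control Rowan.
Beatriz holds 85% of Rowan, so Beatriz controls Rowan.
So Beatriz already controls Rowan before the transaction.
After the purchase, Beatriz holds 9% of Corven directly.
Beatriz controlled Rowan already, so this is not a new person acquiring control; every other person's position is unchanged or reduced.
No new person acquires control, so the clause is not triggered.

No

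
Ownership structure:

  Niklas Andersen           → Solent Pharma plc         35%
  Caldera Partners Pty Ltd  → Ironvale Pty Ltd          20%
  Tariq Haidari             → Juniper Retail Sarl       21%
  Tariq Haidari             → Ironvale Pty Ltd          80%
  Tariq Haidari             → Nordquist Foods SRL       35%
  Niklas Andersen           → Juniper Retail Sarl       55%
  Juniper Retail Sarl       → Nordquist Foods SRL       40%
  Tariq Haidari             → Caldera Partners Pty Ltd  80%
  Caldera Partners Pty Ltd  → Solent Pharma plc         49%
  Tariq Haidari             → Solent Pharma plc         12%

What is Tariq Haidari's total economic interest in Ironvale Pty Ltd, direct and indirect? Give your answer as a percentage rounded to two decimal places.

96.00%

Tariq reaches Ironvale along 2 paths.
Via Caldera: 80% × 20% = 16%.
Direct stake: 80% = 80%.
Total: 16% + 80% = 96%.
Rounded: 96.00%.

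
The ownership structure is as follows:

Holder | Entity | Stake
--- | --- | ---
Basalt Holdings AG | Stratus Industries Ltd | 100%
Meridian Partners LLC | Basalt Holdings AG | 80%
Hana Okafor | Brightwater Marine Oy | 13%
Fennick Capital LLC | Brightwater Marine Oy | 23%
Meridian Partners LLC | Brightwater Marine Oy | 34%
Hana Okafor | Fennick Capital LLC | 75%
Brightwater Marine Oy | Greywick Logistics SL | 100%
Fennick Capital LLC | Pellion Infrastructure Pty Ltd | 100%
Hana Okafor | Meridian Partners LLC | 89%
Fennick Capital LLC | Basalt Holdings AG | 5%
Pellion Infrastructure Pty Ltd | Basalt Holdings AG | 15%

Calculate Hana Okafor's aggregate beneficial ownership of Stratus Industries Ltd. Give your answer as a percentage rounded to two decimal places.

Hana reaches Stratus along 3 paths.
Via Fennick → Basalt: 75% × 5% × 100% = 3.75%.
Via Fennick → Pellion → Basalt: 75% × 100% × 15% × 100% = 11.25%.
Via Meridian → Basalt: 89% × 80% × 100% = 71.2%.
Total: 3.75% + 11.25% + 71.2% = 86.2%.
Rounded: 86.20%.

86.20%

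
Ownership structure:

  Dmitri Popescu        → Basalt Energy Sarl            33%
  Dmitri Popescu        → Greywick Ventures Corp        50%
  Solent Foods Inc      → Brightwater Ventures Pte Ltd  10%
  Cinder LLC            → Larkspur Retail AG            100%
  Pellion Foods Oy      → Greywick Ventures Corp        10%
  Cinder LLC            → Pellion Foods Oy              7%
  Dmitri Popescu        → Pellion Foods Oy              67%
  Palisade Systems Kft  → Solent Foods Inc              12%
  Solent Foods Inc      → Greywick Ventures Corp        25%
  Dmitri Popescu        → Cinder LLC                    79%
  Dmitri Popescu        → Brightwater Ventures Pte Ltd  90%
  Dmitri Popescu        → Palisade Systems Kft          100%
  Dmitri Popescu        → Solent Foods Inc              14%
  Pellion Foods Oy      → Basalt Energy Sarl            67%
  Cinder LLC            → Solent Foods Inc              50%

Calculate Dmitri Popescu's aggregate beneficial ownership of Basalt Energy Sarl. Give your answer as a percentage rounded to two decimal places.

81.60%

Dmitri reaches Basalt along 3 paths.
Direct stake: 33% = 33%.
Via Pellion: 67% × 67% = 44.89%.
Via Cinder → Pellion: 79% × 7% × 67% = 3.7051%.
Total: 33% + 44.89% + 3.7051% = 81.5951%.
Rounded: 81.60%.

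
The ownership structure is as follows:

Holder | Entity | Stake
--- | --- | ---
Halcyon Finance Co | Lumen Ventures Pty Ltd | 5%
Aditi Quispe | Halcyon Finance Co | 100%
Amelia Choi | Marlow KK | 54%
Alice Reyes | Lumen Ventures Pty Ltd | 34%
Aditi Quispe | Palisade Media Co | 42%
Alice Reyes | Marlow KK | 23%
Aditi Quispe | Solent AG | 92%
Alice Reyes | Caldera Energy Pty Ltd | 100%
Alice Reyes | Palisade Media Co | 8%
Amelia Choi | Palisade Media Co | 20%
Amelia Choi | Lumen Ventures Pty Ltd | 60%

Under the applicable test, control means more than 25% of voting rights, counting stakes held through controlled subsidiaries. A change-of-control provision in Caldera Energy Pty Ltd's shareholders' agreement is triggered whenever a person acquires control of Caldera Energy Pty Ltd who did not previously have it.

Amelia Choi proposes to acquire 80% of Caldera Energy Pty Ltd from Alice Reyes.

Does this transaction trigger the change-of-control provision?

Yes

The purchase adds only to Amelia's holdings (Alice's stake shrinks), so Amelia is the only person who could newly come to control Caldera.
Amelia holds 54% of Marlow, so Amelia controls Marlow.
Amelia holds 60% of Lumen, so Amelia controls Lumen.
Neither Amelia nor any entity Amelia controls holds any voting interest in Caldera.
So before the transaction, Amelia does not control Caldera.
After the purchase, Amelia holds 80% of Caldera directly, and Alice's stake falls to 20%.
Amelia holds 80% of Caldera, so Amelia controls Caldera.
Amelia did not control Caldera before and does after, so the clause is triggered.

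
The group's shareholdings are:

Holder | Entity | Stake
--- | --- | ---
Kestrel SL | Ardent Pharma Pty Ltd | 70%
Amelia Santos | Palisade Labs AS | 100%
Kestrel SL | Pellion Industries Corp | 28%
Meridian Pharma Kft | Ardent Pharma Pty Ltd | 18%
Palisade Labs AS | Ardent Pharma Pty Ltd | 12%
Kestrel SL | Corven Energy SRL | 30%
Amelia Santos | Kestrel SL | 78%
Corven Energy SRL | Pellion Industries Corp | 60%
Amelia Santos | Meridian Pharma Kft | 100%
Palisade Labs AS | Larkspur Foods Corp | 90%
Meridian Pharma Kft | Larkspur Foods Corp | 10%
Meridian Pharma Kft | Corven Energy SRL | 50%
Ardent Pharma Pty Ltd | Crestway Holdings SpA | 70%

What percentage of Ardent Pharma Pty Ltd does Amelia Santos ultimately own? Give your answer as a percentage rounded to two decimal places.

Amelia reaches Ardent along 3 paths.
Via Meridian: 100% × 18% = 18%.
Via Kestrel: 78% × 70% = 54.6%.
Via Palisade: 100% × 12% = 12%.
Total: 18% + 54.6% + 12% = 84.6%.
Rounded: 84.60%.

84.60%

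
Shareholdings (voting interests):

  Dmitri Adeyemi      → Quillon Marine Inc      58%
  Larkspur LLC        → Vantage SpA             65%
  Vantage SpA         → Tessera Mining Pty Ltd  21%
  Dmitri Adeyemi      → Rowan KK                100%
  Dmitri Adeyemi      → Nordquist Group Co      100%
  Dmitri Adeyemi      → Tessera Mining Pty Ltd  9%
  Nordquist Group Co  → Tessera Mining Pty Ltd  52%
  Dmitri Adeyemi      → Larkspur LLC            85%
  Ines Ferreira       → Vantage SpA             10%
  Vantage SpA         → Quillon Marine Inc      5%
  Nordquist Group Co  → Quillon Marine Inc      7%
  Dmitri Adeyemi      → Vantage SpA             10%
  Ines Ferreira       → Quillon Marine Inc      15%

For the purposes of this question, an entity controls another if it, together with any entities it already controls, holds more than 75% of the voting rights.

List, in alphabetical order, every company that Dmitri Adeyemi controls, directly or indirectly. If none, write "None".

Larkspur LLC, Nordquist Group Co, Rowan KK

Dmitri holds 85% of Larkspur, so Dmitri controls Larkspur.
Dmitri holds 100% of Nordquist, so Dmitri controls Nordquist.
Dmitri holds 100% of Rowan, so Dmitri controls Rowan.
No other company's threshold is met.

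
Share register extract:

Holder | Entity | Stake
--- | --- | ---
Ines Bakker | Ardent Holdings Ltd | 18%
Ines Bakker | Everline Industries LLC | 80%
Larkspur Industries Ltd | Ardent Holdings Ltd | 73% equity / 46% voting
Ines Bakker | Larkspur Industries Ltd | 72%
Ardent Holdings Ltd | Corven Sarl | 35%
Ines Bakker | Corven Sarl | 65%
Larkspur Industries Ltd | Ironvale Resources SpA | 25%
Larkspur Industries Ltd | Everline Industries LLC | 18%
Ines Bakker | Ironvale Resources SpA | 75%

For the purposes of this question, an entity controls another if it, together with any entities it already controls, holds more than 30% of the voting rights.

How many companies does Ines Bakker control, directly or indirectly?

5

Ines holds 72% of Larkspur, so Ines controls Larkspur.
Ines and Larkspur together hold 75% + 25% = 100% of Ironvale, so Ines controls Ironvale.
Ines and Larkspur together hold 18% + 46% = 64% of Ardent, so Ines controls Ardent.
Larkspur and Ines together hold 18% + 80% = 98% of Everline, so Ines controls Everline.
Ines and Ardent together hold 65% + 35% = 100% of Corven, so Ines controls Corven.
Ines controls 5 companies.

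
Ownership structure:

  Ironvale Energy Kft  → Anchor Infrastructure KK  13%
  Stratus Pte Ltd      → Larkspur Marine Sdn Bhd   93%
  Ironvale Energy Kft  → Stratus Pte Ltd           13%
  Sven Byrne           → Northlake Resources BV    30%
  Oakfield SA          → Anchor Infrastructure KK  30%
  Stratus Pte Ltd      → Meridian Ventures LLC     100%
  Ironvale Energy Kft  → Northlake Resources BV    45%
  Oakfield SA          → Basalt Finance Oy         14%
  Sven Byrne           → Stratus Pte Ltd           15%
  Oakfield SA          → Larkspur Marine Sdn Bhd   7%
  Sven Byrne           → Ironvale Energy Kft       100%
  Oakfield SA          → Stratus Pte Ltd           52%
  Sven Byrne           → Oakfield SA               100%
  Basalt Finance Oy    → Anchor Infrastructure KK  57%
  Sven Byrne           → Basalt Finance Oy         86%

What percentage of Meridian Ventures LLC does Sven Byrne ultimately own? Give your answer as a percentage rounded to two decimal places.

Sven reaches Meridian along 3 paths.
Via Oakfield → Stratus: 100% × 52% × 100% = 52%.
Via Stratus: 15% × 100% = 15%.
Via Ironvale → Stratus: 100% × 13% × 100% = 13%.
Total: 52% + 15% + 13% = 80%.
Rounded: 80.00%.

80.00%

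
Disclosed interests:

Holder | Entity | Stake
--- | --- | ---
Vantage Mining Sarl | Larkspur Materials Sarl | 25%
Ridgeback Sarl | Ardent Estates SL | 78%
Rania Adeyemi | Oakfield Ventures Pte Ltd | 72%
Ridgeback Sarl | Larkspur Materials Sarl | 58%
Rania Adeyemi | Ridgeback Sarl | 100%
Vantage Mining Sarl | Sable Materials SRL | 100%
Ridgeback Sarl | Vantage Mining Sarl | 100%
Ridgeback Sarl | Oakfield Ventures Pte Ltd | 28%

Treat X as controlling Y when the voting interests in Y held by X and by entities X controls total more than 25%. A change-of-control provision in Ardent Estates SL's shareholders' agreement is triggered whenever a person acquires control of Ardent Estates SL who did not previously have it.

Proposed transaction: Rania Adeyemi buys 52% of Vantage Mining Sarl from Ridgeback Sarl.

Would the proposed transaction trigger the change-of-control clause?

The purchase adds only to Rania's holdings (Ridgeback's stake shrinks), so Rania is the only person who could newly come to control Ardent.
Rania holds 100% of Ridgeback, so Rania controls Ridgeback.
Ridgeback holds 78% of Ardent, so Rania controls Ardent.
So Rania already controls Ardent before the transaction.
After the purchase, Rania holds 52% of Vantage directly, and Ridgeback's stake falls to 48%.
Rania controlled Ardent already, so this is not a new person acquiring control; every other person's position is unchanged or reduced.
No new person acquires control, so the clause is not triggered.

No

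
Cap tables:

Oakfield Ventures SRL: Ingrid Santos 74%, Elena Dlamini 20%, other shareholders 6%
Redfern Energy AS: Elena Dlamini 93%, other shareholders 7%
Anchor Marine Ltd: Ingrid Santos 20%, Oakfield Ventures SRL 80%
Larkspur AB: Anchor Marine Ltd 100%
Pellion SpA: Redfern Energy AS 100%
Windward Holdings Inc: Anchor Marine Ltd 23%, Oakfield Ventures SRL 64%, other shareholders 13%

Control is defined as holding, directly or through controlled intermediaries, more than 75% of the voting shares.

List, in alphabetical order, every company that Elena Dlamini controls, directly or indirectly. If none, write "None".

Pellion SpA, Redfern Energy AS

Elena holds 93% of Redfern, so Elena controls Redfern.
Redfern holds 100% of Pellion, so Elena controls Pellion.
No other company's threshold is met.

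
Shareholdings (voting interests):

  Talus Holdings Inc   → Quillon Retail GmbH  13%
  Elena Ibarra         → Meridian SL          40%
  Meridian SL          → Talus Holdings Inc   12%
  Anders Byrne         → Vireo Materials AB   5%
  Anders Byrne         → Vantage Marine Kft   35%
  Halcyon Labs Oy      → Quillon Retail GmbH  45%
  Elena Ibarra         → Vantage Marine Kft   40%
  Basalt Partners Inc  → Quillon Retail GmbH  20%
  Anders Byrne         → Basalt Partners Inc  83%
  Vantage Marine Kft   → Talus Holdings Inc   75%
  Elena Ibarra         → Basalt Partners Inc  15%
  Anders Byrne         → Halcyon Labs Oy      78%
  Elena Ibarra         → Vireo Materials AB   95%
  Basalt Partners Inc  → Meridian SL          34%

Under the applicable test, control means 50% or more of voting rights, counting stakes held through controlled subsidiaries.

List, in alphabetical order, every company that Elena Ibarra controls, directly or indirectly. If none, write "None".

Vireo Materials AB

Elena holds 95% of Vireo, so Elena controls Vireo.
No other company's threshold is met.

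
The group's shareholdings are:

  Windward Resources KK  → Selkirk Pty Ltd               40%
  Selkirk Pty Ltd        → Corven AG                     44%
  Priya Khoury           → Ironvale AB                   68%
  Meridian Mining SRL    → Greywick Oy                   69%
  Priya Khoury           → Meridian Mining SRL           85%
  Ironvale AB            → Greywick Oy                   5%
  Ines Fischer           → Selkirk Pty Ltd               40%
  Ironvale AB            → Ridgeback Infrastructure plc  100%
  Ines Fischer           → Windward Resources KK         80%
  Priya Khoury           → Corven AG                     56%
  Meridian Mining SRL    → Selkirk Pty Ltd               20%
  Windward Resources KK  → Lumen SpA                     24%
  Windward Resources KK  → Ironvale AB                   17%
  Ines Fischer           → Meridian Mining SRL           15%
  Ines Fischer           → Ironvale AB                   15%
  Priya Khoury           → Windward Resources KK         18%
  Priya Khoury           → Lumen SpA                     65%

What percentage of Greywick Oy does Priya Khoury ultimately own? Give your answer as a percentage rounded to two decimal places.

62.20%

Priya reaches Greywick along 3 paths.
Via Meridian: 85% × 69% = 58.65%.
Via Ironvale: 68% × 5% = 3.4%.
Via Windward → Ironvale: 18% × 17% × 5% = 0.153%.
Total: 58.65% + 3.4% + 0.153% = 62.203%.
Rounded: 62.20%.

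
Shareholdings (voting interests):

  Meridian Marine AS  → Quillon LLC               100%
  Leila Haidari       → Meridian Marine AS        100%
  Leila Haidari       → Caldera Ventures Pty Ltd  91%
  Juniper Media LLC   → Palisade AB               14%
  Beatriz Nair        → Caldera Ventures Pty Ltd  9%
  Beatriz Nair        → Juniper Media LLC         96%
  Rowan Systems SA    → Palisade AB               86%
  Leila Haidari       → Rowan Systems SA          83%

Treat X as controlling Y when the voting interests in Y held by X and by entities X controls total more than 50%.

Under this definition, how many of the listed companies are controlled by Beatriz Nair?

Beatriz holds 96% of Juniper, so Beatriz controls Juniper.
No other company's threshold is met.
Beatriz controls 1 company.

1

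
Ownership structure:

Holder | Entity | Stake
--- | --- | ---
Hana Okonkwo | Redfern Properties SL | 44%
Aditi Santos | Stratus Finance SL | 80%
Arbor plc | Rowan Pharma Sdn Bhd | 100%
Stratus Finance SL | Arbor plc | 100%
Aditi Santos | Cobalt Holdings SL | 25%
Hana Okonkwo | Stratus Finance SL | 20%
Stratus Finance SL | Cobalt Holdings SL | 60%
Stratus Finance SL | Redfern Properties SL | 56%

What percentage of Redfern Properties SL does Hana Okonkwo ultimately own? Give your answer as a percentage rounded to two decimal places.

55.20%

Hana reaches Redfern along 2 paths.
Via Stratus: 20% × 56% = 11.2%.
Direct stake: 44% = 44%.
Total: 11.2% + 44% = 55.2%.
Rounded: 55.20%.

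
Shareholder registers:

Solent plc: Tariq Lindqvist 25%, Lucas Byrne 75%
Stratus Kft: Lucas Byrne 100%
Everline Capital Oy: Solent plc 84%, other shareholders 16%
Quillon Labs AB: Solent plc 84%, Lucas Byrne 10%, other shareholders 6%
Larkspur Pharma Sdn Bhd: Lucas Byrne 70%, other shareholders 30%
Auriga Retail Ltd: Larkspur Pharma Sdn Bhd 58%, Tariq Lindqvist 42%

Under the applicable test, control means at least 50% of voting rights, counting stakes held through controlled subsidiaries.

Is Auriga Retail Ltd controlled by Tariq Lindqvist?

Tariq's largest direct stake is 42% in Auriga, which does not meet the threshold, so Tariq controls no company.
In Auriga, Tariq's side holds only 42%, not ≥ 50%.
So Tariq does not control Auriga.

No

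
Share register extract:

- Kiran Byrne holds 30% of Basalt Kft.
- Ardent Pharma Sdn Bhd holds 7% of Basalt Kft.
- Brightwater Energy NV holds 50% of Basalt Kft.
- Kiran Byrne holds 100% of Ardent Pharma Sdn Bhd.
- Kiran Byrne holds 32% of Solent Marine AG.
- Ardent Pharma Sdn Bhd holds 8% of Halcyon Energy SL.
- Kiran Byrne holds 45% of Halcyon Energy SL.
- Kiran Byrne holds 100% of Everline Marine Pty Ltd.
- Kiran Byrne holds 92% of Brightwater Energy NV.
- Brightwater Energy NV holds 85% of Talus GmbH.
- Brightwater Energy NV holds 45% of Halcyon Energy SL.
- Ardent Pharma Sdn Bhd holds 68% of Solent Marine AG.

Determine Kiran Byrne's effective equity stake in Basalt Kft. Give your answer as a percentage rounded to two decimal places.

83.00%

Kiran reaches Basalt along 3 paths.
Via Ardent: 100% × 7% = 7%.
Via Brightwater: 92% × 50% = 46%.
Direct stake: 30% = 30%.
Total: 7% + 46% + 30% = 83%.
Rounded: 83.00%.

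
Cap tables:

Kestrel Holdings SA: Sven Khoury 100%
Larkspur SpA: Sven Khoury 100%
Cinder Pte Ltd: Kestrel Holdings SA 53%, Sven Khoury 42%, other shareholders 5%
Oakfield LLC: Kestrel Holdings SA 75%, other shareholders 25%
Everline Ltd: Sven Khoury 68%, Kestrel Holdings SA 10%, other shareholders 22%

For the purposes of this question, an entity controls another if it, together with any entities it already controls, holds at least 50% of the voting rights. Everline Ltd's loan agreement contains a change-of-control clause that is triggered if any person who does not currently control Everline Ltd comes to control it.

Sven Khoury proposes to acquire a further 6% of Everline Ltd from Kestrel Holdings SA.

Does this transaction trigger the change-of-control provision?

The purchase adds only to Sven's holdings (Kestrel's stake shrinks), so Sven is the only person who could newly come to control Everline.
Sven holds 100% of Kestrel, so Sven controls Kestrel.
Sven and Kestrel together hold 68% + 10% = 78% of Everline, so Sven controls Everline.
So Sven already controls Everline before the transaction.
After the purchase, Sven's direct stake in Everline rises to 68% + 6% = 74%, and Kestrel's stake falls to 4%.
Sven controlled Everline already, so this is not a new person acquiring control; every other person's position is unchanged or reduced.
No new person acquires control, so the clause is not triggered.

No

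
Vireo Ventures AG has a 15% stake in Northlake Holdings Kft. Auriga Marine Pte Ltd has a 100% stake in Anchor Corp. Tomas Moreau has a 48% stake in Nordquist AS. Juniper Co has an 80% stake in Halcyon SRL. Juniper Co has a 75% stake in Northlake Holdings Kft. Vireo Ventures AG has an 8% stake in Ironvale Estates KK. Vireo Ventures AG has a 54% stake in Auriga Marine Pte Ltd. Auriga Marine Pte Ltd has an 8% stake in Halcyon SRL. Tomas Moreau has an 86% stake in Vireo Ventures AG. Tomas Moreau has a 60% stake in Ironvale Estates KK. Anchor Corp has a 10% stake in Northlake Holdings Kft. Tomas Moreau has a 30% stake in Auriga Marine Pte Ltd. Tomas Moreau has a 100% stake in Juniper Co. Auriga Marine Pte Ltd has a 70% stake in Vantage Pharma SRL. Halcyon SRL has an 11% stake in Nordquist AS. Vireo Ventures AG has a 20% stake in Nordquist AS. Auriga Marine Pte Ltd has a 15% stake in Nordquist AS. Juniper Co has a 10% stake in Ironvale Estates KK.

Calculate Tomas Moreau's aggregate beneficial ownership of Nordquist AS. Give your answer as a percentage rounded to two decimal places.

86.14%

Tomas reaches Nordquist along 7 paths.
Via Vireo: 86% × 20% = 17.2%.
Direct stake: 48% = 48%.
Via Auriga: 30% × 15% = 4.5%.
Via Vireo → Auriga: 86% × 54% × 15% = 6.966%.
Via Auriga → Halcyon: 30% × 8% × 11% = 0.264%.
Via Vireo → Auriga → Halcyon: 86% × 54% × 8% × 11% = 0.408672%.
Via Juniper → Halcyon: 100% × 80% × 11% = 8.8%.
Total: 17.2% + 48% + 4.5% + 6.966% + 0.264% + 0.408672% + 8.8% = 86.138672%.
Rounded: 86.14%.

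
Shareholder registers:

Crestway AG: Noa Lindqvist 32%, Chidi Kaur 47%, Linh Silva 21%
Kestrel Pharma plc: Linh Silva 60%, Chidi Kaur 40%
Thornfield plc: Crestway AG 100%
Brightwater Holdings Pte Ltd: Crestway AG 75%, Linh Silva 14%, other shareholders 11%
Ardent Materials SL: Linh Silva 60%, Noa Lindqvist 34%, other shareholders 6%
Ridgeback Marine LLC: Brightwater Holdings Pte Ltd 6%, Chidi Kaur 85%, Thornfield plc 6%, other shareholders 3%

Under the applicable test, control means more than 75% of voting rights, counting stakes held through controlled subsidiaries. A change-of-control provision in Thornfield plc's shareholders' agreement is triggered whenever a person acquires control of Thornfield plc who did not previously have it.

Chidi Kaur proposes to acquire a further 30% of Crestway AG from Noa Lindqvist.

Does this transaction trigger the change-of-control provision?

Yes

The purchase adds only to Chidi's holdings (Noa's stake shrinks), so Chidi is the only person who could newly come to control Thornfield.
Chidi holds 85% of Ridgeback, so Chidi controls Ridgeback.
Neither Chidi nor any entity Chidi controls holds any voting interest in Thornfield.
So before the transaction, Chidi does not control Thornfield.
After the purchase, Chidi's direct stake in Crestway rises to 47% + 30% = 77%, and Noa's stake falls to 2%.
Chidi holds 77% of Crestway, so Chidi controls Crestway.
Crestway holds 100% of Thornfield, so Chidi controls Thornfield.
Chidi did not control Thornfield before and does after, so the clause is triggered.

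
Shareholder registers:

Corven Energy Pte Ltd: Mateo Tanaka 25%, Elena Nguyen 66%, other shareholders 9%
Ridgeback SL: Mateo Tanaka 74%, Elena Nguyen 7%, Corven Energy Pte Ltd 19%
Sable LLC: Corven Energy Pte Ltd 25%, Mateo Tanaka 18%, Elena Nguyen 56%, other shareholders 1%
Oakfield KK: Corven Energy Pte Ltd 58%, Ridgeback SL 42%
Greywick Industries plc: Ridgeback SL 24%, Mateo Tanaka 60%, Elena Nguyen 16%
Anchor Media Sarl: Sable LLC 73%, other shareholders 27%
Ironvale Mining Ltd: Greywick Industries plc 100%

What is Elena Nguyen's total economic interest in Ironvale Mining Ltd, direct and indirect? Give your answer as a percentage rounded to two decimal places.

20.69%

Elena reaches Ironvale along 3 paths.
Via Ridgeback → Greywick: 7% × 24% × 100% = 1.68%.
Via Corven → Ridgeback → Greywick: 66% × 19% × 24% × 100% = 3.0096%.
Via Greywick: 16% × 100% = 16%.
Total: 1.68% + 3.0096% + 16% = 20.6896%.
Rounded: 20.69%.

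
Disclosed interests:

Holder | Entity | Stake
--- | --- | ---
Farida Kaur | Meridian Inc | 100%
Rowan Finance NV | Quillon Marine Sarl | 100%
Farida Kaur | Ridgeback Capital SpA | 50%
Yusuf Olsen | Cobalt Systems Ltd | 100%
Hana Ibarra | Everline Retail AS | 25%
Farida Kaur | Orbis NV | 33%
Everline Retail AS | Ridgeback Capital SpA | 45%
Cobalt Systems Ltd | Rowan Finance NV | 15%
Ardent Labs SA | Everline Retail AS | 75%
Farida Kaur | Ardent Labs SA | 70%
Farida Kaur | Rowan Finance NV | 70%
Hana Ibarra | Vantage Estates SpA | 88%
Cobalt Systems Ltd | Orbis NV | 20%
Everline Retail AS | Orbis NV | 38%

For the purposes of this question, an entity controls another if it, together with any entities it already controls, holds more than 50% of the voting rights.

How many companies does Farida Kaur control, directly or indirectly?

7

Farida holds 70% of Ardent, so Farida controls Ardent.
Farida holds 70% of Rowan, so Farida controls Rowan.
Ardent holds 75% of Everline, so Farida controls Everline.
Farida holds 100% of Meridian, so Farida controls Meridian.
Farida and Everline together hold 50% + 45% = 95% of Ridgeback, so Farida controls Ridgeback.
Everline and Farida together hold 38% + 33% = 71% of Orbis, so Farida controls Orbis.
Rowan holds 100% of Quillon, so Farida controls Quillon.
No other company's threshold is met.
Farida controls 7 companies.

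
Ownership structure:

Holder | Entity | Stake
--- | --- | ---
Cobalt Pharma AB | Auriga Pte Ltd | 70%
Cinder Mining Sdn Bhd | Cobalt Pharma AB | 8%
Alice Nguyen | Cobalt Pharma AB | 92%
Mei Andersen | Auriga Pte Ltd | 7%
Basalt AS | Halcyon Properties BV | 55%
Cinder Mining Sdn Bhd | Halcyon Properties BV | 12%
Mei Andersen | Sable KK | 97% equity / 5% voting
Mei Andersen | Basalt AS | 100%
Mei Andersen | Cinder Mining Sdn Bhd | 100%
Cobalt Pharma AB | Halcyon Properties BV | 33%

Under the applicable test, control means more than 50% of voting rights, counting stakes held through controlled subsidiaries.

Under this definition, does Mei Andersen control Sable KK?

Mei holds 100% of Cinder, so Mei controls Cinder.
Mei holds 100% of Basalt, so Mei controls Basalt.
Basalt and Cinder together hold 55% + 12% = 67% of Halcyon, so Mei controls Halcyon.
In Sable, Mei's side holds only 5%, not > 50%.
So Mei does not control Sable.

No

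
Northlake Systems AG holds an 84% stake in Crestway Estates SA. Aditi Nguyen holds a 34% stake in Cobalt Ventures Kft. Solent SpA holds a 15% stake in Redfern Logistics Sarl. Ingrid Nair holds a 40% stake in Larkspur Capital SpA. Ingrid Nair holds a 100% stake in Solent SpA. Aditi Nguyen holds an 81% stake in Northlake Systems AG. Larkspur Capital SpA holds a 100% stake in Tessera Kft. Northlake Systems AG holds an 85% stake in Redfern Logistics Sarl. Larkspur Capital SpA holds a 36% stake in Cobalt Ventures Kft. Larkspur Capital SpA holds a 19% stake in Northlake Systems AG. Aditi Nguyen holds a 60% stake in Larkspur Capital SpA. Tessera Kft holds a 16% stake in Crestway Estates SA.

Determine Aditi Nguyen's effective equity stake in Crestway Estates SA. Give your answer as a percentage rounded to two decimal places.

87.22%

Aditi reaches Crestway along 3 paths.
Via Northlake: 81% × 84% = 68.04%.
Via Larkspur → Northlake: 60% × 19% × 84% = 9.576%.
Via Larkspur → Tessera: 60% × 100% × 16% = 9.6%.
Total: 68.04% + 9.576% + 9.6% = 87.216%.
Rounded: 87.22%.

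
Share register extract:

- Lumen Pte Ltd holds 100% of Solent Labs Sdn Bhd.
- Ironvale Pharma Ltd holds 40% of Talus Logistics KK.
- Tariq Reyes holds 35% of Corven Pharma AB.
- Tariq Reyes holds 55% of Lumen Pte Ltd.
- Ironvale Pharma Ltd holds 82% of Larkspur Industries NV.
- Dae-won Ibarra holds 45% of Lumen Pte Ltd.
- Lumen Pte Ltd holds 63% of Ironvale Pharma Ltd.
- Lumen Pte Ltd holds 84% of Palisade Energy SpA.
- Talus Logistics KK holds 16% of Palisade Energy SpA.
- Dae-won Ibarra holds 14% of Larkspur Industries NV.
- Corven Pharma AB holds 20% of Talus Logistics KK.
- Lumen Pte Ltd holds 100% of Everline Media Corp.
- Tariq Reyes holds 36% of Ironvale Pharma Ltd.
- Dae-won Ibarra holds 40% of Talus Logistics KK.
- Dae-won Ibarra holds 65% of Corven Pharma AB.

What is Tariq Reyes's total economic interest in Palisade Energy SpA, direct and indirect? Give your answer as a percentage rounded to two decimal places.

51.84%

Tariq reaches Palisade along 4 paths.
Via Lumen: 55% × 84% = 46.2%.
Via Corven → Talus: 35% × 20% × 16% = 1.12%.
Via Ironvale → Talus: 36% × 40% × 16% = 2.304%.
Via Lumen → Ironvale → Talus: 55% × 63% × 40% × 16% = 2.2176%.
Total: 46.2% + 1.12% + 2.304% + 2.2176% = 51.8416%.
Rounded: 51.84%.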